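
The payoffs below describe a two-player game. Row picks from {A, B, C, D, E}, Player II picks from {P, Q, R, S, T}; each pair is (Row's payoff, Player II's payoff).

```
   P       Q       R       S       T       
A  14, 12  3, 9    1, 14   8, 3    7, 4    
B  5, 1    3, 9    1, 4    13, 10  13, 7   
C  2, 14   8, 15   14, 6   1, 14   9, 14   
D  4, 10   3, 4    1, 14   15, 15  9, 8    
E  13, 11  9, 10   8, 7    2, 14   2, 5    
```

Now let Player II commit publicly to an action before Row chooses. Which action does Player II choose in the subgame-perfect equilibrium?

Backward induction with Player II moving first.
- P: BR = A, leader payoff 12.
- Q: BR = E, leader payoff 10.
- R: BR = C, leader payoff 6.
- S: BR = D, leader payoff 15.
- T: BR = B, leader payoff 7.
Among 12, 10, 6, 15, 7, the best is 15 at S. Subgame-perfect outcome: (D, S) with payoffs (15, 15).

S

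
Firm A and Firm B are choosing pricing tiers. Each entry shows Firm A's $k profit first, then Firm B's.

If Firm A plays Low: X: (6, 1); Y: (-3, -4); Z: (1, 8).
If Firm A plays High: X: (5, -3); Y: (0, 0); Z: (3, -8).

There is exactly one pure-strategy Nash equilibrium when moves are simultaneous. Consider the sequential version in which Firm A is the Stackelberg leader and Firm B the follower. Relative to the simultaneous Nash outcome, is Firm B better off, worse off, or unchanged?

better off

Firm B best-responds to each possible Firm A move:
- Low → Firm B plays Z (best of 1, -4, 8); Firm A gets 1.
- High → Firm B plays Y (best of -3, 0, -8); Firm A gets 0.
Firm A's induced payoffs are 1, 0, so Firm A commits to Low. Subgame-perfect outcome: (Low, Z) with payoffs (1, 8).
Under simultaneous play:
Firm A's best replies: X→Low; Y→High; Z→High.
Firm B's best replies: Low→Z; High→Y.
Only (High, Y) has each player best-responding; Nash payoffs (0, 0).
Firm B earns 8 sequentially versus 0 at the Nash outcome: better off.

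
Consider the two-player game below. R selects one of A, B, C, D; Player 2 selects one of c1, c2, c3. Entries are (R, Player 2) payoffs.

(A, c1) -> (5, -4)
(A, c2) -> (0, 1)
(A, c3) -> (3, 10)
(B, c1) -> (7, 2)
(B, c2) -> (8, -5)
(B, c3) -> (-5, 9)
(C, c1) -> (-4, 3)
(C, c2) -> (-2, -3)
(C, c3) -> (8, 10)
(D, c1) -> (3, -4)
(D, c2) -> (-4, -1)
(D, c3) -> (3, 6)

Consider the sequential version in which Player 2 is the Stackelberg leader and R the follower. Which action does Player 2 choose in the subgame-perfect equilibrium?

Solve by backward induction (Player 2 leads).
- c1 → R plays B (best of 5, 7, -4, 3); Player 2 gets 2.
- c2 → R plays B (best of 0, 8, -2, -4); Player 2 gets -5.
- c3 → R plays C (best of 3, -5, 8, 3); Player 2 gets 10.
Player 2's induced payoffs are 2, -5, 10, so Player 2 commits to c3. Subgame-perfect outcome: (C, c3) with payoffs (8, 10).

c3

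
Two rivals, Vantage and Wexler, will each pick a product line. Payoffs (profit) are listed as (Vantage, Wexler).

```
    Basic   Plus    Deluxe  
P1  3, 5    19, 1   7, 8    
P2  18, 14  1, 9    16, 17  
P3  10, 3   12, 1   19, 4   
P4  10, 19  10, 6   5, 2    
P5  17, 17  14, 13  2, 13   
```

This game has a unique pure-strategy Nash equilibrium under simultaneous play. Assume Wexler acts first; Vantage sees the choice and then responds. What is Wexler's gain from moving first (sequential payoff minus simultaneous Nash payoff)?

10

Vantage best-responds to each possible Wexler move:
- Basic: BR = P2, leader payoff 14.
- Plus: BR = P1, leader payoff 1.
- Deluxe: BR = P3, leader payoff 4.
Among 14, 1, 4, the best is 14 at Basic. Subgame-perfect outcome: (P2, Basic) with payoffs (18, 14).
Now find the simultaneous Nash equilibrium.
Vantage's best replies: Basic→P2; Plus→P1; Deluxe→P3.
Wexler's best replies: P1→Deluxe; P2→Deluxe; P3→Deluxe; P4→Basic; P5→Basic.
Only (P3, Deluxe) has each player best-responding; Nash payoffs (19, 4).
Wexler's commitment gain: 14 − 4 = 10.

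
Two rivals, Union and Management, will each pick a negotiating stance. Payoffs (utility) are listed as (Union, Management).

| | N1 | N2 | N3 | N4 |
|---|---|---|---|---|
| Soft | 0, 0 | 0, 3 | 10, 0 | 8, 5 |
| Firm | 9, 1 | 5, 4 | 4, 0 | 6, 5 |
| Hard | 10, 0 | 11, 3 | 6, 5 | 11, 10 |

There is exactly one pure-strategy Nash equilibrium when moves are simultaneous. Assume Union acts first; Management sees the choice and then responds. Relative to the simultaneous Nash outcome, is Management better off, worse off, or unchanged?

Solve by backward induction (Union leads).
- Soft: Management compares 0, 3, 0, 5 and picks N4; Union would get 8.
- Firm: Management compares 1, 4, 0, 5 and picks N4; Union would get 6.
- Hard: Management compares 0, 3, 5, 10 and picks N4; Union would get 11.
Maximizing over 8, 6, 11, Union chooses Hard. Subgame-perfect outcome: (Hard, N4) with payoffs (11, 10).
For the simultaneous game, intersect best replies.
Union's best replies: N1→Hard; N2→Hard; N3→Soft; N4→Hard.
Management's best replies: Soft→N4; Firm→N4; Hard→N4.
Only (Hard, N4) has each player best-responding; Nash payoffs (11, 10).
Management earns 10 sequentially versus 10 at the Nash outcome: unchanged.

unchanged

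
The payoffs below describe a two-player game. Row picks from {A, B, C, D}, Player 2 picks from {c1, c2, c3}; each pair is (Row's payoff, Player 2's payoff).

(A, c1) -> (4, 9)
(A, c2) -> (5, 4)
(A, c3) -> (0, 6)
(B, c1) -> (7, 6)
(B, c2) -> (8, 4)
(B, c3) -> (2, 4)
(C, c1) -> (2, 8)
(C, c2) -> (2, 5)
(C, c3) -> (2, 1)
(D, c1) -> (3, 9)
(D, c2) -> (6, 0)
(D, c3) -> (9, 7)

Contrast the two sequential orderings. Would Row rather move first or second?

If Row leads: Player 2's best replies are A→c1, B→c1, C→c1, D→c1; Row's induced payoffs 4, 7, 2, 3; outcome (B, c1), payoffs (7, 6).
If Player 2 leads: Row's best replies are c1→B, c2→B, c3→D; Player 2's induced payoffs 6, 4, 7; outcome (D, c3), payoffs (9, 7).
Row gets 7 moving first and 9 moving second, so Row prefers to move second.

second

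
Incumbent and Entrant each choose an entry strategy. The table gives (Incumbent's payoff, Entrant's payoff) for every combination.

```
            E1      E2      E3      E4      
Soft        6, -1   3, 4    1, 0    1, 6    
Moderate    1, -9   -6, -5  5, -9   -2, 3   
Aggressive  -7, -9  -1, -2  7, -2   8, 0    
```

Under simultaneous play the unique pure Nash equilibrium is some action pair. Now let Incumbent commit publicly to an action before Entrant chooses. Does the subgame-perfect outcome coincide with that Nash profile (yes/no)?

yes

Backward induction with Incumbent moving first.
- Soft: BR = E4, leader payoff 1.
- Moderate: BR = E4, leader payoff -2.
- Aggressive: BR = E4, leader payoff 8.
Maximizing over 1, -2, 8, Incumbent chooses Aggressive. Subgame-perfect outcome: (Aggressive, E4) with payoffs (8, 0).
Under simultaneous play:
Incumbent's best replies: E1→Soft; E2→Soft; E3→Aggressive; E4→Aggressive.
Entrant's best replies: Soft→E4; Moderate→E4; Aggressive→E4.
The unique mutual best reply is (Aggressive, E4), giving (8, 0).
Sequential outcome (Aggressive, E4) coincides with the Nash profile (Aggressive, E4).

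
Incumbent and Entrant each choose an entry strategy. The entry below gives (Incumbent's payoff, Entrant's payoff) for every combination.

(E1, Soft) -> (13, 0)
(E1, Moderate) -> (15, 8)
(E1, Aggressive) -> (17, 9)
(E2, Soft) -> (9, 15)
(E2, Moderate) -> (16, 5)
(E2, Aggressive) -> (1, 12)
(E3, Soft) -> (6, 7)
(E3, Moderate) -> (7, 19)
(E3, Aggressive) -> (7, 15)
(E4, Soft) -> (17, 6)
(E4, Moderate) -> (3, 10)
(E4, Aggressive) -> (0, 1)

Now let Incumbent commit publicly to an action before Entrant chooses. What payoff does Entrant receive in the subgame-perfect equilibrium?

Entrant best-responds to each possible Incumbent move:
- E1: BR = Aggressive, leader payoff 17.
- E2: BR = Soft, leader payoff 9.
- E3: BR = Moderate, leader payoff 7.
- E4: BR = Moderate, leader payoff 3.
Maximizing over 17, 9, 7, 3, Incumbent chooses E1. Subgame-perfect outcome: (E1, Aggressive) with payoffs (17, 9).

9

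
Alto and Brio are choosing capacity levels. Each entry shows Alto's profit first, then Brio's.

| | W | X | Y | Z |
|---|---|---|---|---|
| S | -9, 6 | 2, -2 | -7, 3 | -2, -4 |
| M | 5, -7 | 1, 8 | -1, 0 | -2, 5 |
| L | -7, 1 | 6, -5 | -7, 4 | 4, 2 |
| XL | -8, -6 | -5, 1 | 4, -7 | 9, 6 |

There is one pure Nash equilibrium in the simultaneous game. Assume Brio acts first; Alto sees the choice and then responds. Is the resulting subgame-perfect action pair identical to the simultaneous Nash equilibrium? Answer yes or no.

Alto best-responds to each possible Brio move:
- W: BR = M, leader payoff -7.
- X: BR = L, leader payoff -5.
- Y: BR = XL, leader payoff -7.
- Z: BR = XL, leader payoff 6.
Maximizing over -7, -5, -7, 6, Brio chooses Z. Subgame-perfect outcome: (XL, Z) with payoffs (9, 6).
Under simultaneous play:
Alto's best replies: W→M; X→L; Y→XL; Z→XL.
Brio's best replies: S→W; M→X; L→Y; XL→Z.
Only (XL, Z) has each player best-responding; Nash payoffs (9, 6).
Sequential outcome (XL, Z) coincides with the Nash profile (XL, Z).

yes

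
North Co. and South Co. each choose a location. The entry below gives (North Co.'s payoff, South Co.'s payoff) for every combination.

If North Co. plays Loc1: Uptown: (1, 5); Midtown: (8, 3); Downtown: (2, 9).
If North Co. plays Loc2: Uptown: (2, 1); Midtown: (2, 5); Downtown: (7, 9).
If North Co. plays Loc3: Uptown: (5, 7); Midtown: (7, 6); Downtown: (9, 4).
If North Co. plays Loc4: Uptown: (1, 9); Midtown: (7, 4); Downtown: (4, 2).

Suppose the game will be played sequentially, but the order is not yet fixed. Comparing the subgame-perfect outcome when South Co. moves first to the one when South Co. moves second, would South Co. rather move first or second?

second

If North Co. leads: South Co.'s best replies are Loc1→Downtown, Loc2→Downtown, Loc3→Uptown, Loc4→Uptown; North Co.'s induced payoffs 2, 7, 5, 1; outcome (Loc2, Downtown), payoffs (7, 9).
If South Co. leads: North Co.'s best replies are Uptown→Loc3, Midtown→Loc1, Downtown→Loc3; South Co.'s induced payoffs 7, 3, 4; outcome (Loc3, Uptown), payoffs (5, 7).
South Co. gets 7 moving first and 9 moving second, so South Co. prefers to move second.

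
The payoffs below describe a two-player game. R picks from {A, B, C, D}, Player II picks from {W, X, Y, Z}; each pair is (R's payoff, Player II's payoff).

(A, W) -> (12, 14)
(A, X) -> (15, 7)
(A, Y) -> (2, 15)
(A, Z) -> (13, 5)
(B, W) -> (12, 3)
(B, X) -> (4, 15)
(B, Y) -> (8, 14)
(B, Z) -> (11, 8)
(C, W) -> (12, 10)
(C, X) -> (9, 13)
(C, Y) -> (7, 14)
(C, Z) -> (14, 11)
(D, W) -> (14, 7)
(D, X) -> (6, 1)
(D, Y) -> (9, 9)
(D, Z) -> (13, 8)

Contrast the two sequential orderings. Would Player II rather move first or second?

first

If R leads: Player II's best replies are A→Y, B→X, C→Y, D→Y; R's induced payoffs 2, 4, 7, 9; outcome (D, Y), payoffs (9, 9).
If Player II leads: R's best replies are W→D, X→A, Y→D, Z→C; Player II's induced payoffs 7, 7, 9, 11; outcome (C, Z), payoffs (14, 11).
Player II gets 11 moving first and 9 moving second, so Player II prefers to move first.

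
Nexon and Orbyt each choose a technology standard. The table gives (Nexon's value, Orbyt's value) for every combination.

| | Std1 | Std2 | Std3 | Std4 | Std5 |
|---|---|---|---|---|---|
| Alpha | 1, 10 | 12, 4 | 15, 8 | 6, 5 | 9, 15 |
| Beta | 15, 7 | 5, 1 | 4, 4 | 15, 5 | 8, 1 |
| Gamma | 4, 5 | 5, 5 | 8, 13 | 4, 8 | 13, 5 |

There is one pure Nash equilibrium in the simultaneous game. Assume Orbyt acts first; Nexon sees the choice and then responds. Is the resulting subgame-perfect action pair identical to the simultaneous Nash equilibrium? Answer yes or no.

Nexon best-responds to each possible Orbyt move:
- Std1 → Nexon plays Beta (best of 1, 15, 4); Orbyt gets 7.
- Std2 → Nexon plays Alpha (best of 12, 5, 5); Orbyt gets 4.
- Std3 → Nexon plays Alpha (best of 15, 4, 8); Orbyt gets 8.
- Std4 → Nexon plays Beta (best of 6, 15, 4); Orbyt gets 5.
- Std5 → Nexon plays Gamma (best of 9, 8, 13); Orbyt gets 5.
Maximizing over 7, 4, 8, 5, 5, Orbyt chooses Std3. Subgame-perfect outcome: (Alpha, Std3) with payoffs (15, 8).
Now find the simultaneous Nash equilibrium.
Nexon's best replies: Std1→Beta; Std2→Alpha; Std3→Alpha; Std4→Beta; Std5→Gamma.
Orbyt's best replies: Alpha→Std5; Beta→Std1; Gamma→Std3.
The unique mutual best reply is (Beta, Std1), giving (15, 7).
Sequential outcome (Alpha, Std3) differs from the Nash profile (Beta, Std1).

no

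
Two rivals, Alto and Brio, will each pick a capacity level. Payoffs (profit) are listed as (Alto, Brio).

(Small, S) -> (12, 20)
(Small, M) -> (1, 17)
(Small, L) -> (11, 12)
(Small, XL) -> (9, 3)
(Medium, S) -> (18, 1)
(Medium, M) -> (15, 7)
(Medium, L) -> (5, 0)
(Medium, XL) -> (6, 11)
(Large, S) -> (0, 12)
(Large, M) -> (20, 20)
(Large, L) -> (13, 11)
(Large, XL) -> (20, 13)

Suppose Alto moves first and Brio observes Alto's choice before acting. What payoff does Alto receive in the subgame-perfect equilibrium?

20

Backward induction with Alto moving first.
- Small: Brio compares 20, 17, 12, 3 and picks S; Alto would get 12.
- Medium: Brio compares 1, 7, 0, 11 and picks XL; Alto would get 6.
- Large: Brio compares 12, 20, 11, 13 and picks M; Alto would get 20.
Maximizing over 12, 6, 20, Alto chooses Large. Subgame-perfect outcome: (Large, M) with payoffs (20, 20).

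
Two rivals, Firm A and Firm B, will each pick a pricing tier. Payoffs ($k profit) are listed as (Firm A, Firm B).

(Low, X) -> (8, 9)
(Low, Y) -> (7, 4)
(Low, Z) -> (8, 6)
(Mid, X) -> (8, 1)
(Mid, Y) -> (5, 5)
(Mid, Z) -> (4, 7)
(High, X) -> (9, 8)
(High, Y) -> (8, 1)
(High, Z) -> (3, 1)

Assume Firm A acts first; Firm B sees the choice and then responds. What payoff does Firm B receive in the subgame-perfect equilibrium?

8

Work backward from Firm B's decision.
- Low: Firm B compares 9, 4, 6 and picks X; Firm A would get 8.
- Mid: Firm B compares 1, 5, 7 and picks Z; Firm A would get 4.
- High: Firm B compares 8, 1, 1 and picks X; Firm A would get 9.
Among 8, 4, 9, the best is 9 at High. Subgame-perfect outcome: (High, X) with payoffs (9, 8).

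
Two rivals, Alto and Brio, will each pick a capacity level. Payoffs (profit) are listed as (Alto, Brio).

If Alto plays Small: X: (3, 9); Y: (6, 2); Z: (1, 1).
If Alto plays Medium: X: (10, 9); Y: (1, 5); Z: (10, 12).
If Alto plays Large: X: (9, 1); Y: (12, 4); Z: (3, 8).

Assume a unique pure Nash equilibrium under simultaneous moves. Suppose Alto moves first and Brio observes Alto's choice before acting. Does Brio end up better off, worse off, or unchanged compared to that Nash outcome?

unchanged

Work backward from Brio's decision.
- Small → Brio plays X (best of 9, 2, 1); Alto gets 3.
- Medium → Brio plays Z (best of 9, 5, 12); Alto gets 10.
- Large → Brio plays Z (best of 1, 4, 8); Alto gets 3.
Alto's induced payoffs are 3, 10, 3, so Alto commits to Medium. Subgame-perfect outcome: (Medium, Z) with payoffs (10, 12).
For the simultaneous game, intersect best replies.
Alto's best replies: X→Medium; Y→Large; Z→Medium.
Brio's best replies: Small→X; Medium→Z; Large→Z.
The unique mutual best reply is (Medium, Z), giving (10, 12).
Brio earns 12 sequentially versus 12 at the Nash outcome: unchanged.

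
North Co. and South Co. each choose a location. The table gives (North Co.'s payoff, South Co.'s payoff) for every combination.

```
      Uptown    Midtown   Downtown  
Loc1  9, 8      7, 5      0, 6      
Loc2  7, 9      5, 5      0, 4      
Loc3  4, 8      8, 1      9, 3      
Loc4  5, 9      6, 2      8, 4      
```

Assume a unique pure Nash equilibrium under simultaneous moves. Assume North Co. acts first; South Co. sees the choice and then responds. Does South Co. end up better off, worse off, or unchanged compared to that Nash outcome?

unchanged

Solve by backward induction (North Co. leads).
- Loc1: South Co. compares 8, 5, 6 and picks Uptown; North Co. would get 9.
- Loc2: South Co. compares 9, 5, 4 and picks Uptown; North Co. would get 7.
- Loc3: South Co. compares 8, 1, 3 and picks Uptown; North Co. would get 4.
- Loc4: South Co. compares 9, 2, 4 and picks Uptown; North Co. would get 5.
Among 9, 7, 4, 5, the best is 9 at Loc1. Subgame-perfect outcome: (Loc1, Uptown) with payoffs (9, 8).
Under simultaneous play:
North Co.'s best replies: Uptown→Loc1; Midtown→Loc3; Downtown→Loc3.
South Co.'s best replies: Loc1→Uptown; Loc2→Uptown; Loc3→Uptown; Loc4→Uptown.
Only (Loc1, Uptown) has each player best-responding; Nash payoffs (9, 8).
South Co. earns 8 sequentially versus 8 at the Nash outcome: unchanged.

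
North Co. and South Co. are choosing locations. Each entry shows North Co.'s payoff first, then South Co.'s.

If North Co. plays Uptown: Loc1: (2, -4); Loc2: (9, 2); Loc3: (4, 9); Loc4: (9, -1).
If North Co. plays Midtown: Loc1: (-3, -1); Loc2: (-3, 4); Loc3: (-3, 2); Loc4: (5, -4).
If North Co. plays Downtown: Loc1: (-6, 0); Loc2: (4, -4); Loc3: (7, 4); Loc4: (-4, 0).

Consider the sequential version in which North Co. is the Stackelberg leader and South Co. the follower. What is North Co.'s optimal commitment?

Downtown

Backward induction with North Co. moving first.
- Uptown → South Co. plays Loc3 (best of -4, 2, 9, -1); North Co. gets 4.
- Midtown → South Co. plays Loc2 (best of -1, 4, 2, -4); North Co. gets -3.
- Downtown → South Co. plays Loc3 (best of 0, -4, 4, 0); North Co. gets 7.
North Co.'s induced payoffs are 4, -3, 7, so North Co. commits to Downtown. Subgame-perfect outcome: (Downtown, Loc3) with payoffs (7, 4).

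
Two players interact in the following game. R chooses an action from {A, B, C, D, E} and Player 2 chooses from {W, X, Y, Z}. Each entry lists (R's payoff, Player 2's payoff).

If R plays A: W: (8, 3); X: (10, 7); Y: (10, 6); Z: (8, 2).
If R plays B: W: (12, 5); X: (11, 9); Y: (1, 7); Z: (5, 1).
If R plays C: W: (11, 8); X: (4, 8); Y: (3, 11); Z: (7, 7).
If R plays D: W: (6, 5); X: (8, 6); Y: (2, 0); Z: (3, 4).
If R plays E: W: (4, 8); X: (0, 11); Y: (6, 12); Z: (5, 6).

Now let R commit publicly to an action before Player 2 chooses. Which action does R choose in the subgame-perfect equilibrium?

B

Backward induction with R moving first.
- A: Player 2 compares 3, 7, 6, 2 and picks X; R would get 10.
- B: Player 2 compares 5, 9, 7, 1 and picks X; R would get 11.
- C: Player 2 compares 8, 8, 11, 7 and picks Y; R would get 3.
- D: Player 2 compares 5, 6, 0, 4 and picks X; R would get 8.
- E: Player 2 compares 8, 11, 12, 6 and picks Y; R would get 6.
Among 10, 11, 3, 8, 6, the best is 11 at B. Subgame-perfect outcome: (B, X) with payoffs (11, 9).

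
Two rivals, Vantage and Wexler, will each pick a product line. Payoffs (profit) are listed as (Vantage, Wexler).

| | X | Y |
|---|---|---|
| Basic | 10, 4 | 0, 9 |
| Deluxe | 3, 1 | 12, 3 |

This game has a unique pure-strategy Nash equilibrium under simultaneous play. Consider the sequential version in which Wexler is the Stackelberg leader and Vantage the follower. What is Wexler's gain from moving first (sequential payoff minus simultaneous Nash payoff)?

Vantage best-responds to each possible Wexler move:
- X: BR = Basic, leader payoff 4.
- Y: BR = Deluxe, leader payoff 3.
Maximizing over 4, 3, Wexler chooses X. Subgame-perfect outcome: (Basic, X) with payoffs (10, 4).
For the simultaneous game, intersect best replies.
Vantage's best replies: X→Basic; Y→Deluxe.
Wexler's best replies: Basic→Y; Deluxe→Y.
Only (Deluxe, Y) has each player best-responding; Nash payoffs (12, 3).
Wexler's commitment gain: 4 − 3 = 1.

1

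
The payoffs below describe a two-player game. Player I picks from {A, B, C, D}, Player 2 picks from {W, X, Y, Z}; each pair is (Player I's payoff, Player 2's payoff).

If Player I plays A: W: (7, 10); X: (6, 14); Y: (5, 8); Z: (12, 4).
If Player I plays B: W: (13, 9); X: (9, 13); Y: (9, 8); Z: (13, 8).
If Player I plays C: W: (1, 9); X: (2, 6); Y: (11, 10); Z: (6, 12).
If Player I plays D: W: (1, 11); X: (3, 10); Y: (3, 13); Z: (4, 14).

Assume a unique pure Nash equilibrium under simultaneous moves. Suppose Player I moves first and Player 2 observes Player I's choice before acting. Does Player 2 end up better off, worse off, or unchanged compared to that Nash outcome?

unchanged

Solve by backward induction (Player I leads).
- A → Player 2 plays X (best of 10, 14, 8, 4); Player I gets 6.
- B → Player 2 plays X (best of 9, 13, 8, 8); Player I gets 9.
- C → Player 2 plays Z (best of 9, 6, 10, 12); Player I gets 6.
- D → Player 2 plays Z (best of 11, 10, 13, 14); Player I gets 4.
Maximizing over 6, 9, 6, 4, Player I chooses B. Subgame-perfect outcome: (B, X) with payoffs (9, 13).
Under simultaneous play:
Player I's best replies: W→B; X→B; Y→C; Z→B.
Player 2's best replies: A→X; B→X; C→Z; D→Z.
Only (B, X) has each player best-responding; Nash payoffs (9, 13).
Player 2 earns 13 sequentially versus 13 at the Nash outcome: unchanged.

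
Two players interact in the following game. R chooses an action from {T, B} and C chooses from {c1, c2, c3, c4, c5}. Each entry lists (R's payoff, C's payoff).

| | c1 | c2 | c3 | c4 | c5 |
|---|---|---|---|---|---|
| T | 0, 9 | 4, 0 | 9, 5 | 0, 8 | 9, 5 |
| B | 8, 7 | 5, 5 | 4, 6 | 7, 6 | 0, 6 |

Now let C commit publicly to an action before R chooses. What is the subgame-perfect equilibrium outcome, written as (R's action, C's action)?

Backward induction with C moving first.
- c1: BR = B, leader payoff 7.
- c2: BR = B, leader payoff 5.
- c3: BR = T, leader payoff 5.
- c4: BR = B, leader payoff 6.
- c5: BR = T, leader payoff 5.
Maximizing over 7, 5, 5, 6, 5, C chooses c1. Subgame-perfect outcome: (B, c1) with payoffs (8, 7).

(B, c1)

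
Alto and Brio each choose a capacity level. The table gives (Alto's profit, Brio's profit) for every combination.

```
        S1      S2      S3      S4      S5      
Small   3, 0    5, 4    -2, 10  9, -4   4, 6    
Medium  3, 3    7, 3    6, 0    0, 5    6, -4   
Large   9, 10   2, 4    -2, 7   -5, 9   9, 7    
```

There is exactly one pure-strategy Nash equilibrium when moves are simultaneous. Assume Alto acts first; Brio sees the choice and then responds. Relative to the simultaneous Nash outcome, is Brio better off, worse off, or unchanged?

Brio best-responds to each possible Alto move:
- Small: Brio compares 0, 4, 10, -4, 6 and picks S3; Alto would get -2.
- Medium: Brio compares 3, 3, 0, 5, -4 and picks S4; Alto would get 0.
- Large: Brio compares 10, 4, 7, 9, 7 and picks S1; Alto would get 9.
Alto's induced payoffs are -2, 0, 9, so Alto commits to Large. Subgame-perfect outcome: (Large, S1) with payoffs (9, 10).
Under simultaneous play:
Alto's best replies: S1→Large; S2→Medium; S3→Medium; S4→Small; S5→Large.
Brio's best replies: Small→S3; Medium→S4; Large→S1.
Only (Large, S1) has each player best-responding; Nash payoffs (9, 10).
Brio earns 10 sequentially versus 10 at the Nash outcome: unchanged.

unchanged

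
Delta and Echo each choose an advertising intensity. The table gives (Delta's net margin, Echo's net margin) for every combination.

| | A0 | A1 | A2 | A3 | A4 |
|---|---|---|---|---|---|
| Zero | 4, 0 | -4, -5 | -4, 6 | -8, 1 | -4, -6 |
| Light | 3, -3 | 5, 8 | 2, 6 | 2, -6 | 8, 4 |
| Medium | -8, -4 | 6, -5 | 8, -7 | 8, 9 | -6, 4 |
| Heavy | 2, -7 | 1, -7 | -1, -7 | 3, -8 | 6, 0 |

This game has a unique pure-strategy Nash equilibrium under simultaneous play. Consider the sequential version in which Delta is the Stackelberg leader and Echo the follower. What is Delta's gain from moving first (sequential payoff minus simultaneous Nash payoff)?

Echo best-responds to each possible Delta move:
- Zero → Echo plays A2 (best of 0, -5, 6, 1, -6); Delta gets -4.
- Light → Echo plays A1 (best of -3, 8, 6, -6, 4); Delta gets 5.
- Medium → Echo plays A3 (best of -4, -5, -7, 9, 4); Delta gets 8.
- Heavy → Echo plays A4 (best of -7, -7, -7, -8, 0); Delta gets 6.
Maximizing over -4, 5, 8, 6, Delta chooses Medium. Subgame-perfect outcome: (Medium, A3) with payoffs (8, 9).
Now find the simultaneous Nash equilibrium.
Delta's best replies: A0→Zero; A1→Medium; A2→Medium; A3→Medium; A4→Light.
Echo's best replies: Zero→A2; Light→A1; Medium→A3; Heavy→A4.
Only (Medium, A3) has each player best-responding; Nash payoffs (8, 9).
Delta's commitment gain: 8 − 8 = 0.

0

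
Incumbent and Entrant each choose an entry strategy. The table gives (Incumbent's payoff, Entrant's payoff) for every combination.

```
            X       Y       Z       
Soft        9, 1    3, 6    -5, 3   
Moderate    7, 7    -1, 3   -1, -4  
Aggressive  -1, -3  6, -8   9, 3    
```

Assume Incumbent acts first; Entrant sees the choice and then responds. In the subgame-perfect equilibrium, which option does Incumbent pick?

Backward induction with Incumbent moving first.
- Soft: BR = Y, leader payoff 3.
- Moderate: BR = X, leader payoff 7.
- Aggressive: BR = Z, leader payoff 9.
Incumbent's induced payoffs are 3, 7, 9, so Incumbent commits to Aggressive. Subgame-perfect outcome: (Aggressive, Z) with payoffs (9, 3).

Aggressive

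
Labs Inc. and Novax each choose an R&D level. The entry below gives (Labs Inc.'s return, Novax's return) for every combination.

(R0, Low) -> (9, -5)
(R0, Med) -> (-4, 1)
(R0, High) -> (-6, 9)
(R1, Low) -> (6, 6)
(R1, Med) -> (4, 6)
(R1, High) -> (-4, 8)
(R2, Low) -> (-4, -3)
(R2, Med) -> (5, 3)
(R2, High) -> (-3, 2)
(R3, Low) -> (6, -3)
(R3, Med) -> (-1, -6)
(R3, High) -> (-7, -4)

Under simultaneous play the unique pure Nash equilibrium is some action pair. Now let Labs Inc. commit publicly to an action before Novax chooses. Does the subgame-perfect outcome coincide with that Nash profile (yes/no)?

no

Novax best-responds to each possible Labs Inc. move:
- R0 → Novax plays High (best of -5, 1, 9); Labs Inc. gets -6.
- R1 → Novax plays High (best of 6, 6, 8); Labs Inc. gets -4.
- R2 → Novax plays Med (best of -3, 3, 2); Labs Inc. gets 5.
- R3 → Novax plays Low (best of -3, -6, -4); Labs Inc. gets 6.
Among -6, -4, 5, 6, the best is 6 at R3. Subgame-perfect outcome: (R3, Low) with payoffs (6, -3).
Now find the simultaneous Nash equilibrium.
Labs Inc.'s best replies: Low→R0; Med→R2; High→R2.
Novax's best replies: R0→High; R1→High; R2→Med; R3→Low.
The unique mutual best reply is (R2, Med), giving (5, 3).
Sequential outcome (R3, Low) differs from the Nash profile (R2, Med).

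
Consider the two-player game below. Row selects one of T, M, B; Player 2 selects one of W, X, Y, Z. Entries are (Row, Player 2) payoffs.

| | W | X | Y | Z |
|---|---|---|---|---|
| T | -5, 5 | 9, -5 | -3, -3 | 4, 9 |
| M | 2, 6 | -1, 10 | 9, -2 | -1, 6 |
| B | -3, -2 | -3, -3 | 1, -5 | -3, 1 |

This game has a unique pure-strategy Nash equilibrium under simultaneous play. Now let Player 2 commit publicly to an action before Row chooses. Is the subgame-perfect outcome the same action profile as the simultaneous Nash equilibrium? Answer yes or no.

Backward induction with Player 2 moving first.
- W: Row compares -5, 2, -3 and picks M; Player 2 would get 6.
- X: Row compares 9, -1, -3 and picks T; Player 2 would get -5.
- Y: Row compares -3, 9, 1 and picks M; Player 2 would get -2.
- Z: Row compares 4, -1, -3 and picks T; Player 2 would get 9.
Player 2's induced payoffs are 6, -5, -2, 9, so Player 2 commits to Z. Subgame-perfect outcome: (T, Z) with payoffs (4, 9).
Under simultaneous play:
Row's best replies: W→M; X→T; Y→M; Z→T.
Player 2's best replies: T→Z; M→X; B→Z.
The unique mutual best reply is (T, Z), giving (4, 9).
Sequential outcome (T, Z) coincides with the Nash profile (T, Z).

yes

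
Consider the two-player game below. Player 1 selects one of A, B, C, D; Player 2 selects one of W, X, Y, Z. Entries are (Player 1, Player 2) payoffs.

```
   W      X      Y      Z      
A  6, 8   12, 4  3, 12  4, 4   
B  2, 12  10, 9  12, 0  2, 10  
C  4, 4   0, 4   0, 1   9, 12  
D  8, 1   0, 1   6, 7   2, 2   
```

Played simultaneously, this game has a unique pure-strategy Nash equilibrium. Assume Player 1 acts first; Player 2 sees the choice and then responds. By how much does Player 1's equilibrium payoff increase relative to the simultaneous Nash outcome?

Player 2 best-responds to each possible Player 1 move:
- A → Player 2 plays Y (best of 8, 4, 12, 4); Player 1 gets 3.
- B → Player 2 plays W (best of 12, 9, 0, 10); Player 1 gets 2.
- C → Player 2 plays Z (best of 4, 4, 1, 12); Player 1 gets 9.
- D → Player 2 plays Y (best of 1, 1, 7, 2); Player 1 gets 6.
Among 3, 2, 9, 6, the best is 9 at C. Subgame-perfect outcome: (C, Z) with payoffs (9, 12).
Now find the simultaneous Nash equilibrium.
Player 1's best replies: W→D; X→A; Y→B; Z→C.
Player 2's best replies: A→Y; B→W; C→Z; D→Y.
Only (C, Z) has each player best-responding; Nash payoffs (9, 12).
Player 1's commitment gain: 9 − 9 = 0.

0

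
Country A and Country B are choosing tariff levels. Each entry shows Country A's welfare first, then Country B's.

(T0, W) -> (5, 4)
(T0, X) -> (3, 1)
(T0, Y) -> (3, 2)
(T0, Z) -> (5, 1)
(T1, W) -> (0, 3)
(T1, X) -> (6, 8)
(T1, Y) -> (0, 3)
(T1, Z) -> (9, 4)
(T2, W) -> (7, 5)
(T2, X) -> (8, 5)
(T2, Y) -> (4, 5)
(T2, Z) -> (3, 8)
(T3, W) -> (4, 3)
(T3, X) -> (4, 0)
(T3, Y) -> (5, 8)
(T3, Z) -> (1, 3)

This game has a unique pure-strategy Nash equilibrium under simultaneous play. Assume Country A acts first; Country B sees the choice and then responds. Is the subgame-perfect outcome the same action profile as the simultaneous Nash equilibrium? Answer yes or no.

no

Backward induction with Country A moving first.
- T0: Country B compares 4, 1, 2, 1 and picks W; Country A would get 5.
- T1: Country B compares 3, 8, 3, 4 and picks X; Country A would get 6.
- T2: Country B compares 5, 5, 5, 8 and picks Z; Country A would get 3.
- T3: Country B compares 3, 0, 8, 3 and picks Y; Country A would get 5.
Country A's induced payoffs are 5, 6, 3, 5, so Country A commits to T1. Subgame-perfect outcome: (T1, X) with payoffs (6, 8).
Under simultaneous play:
Country A's best replies: W→T2; X→T2; Y→T3; Z→T1.
Country B's best replies: T0→W; T1→X; T2→Z; T3→Y.
Only (T3, Y) has each player best-responding; Nash payoffs (5, 8).
Sequential outcome (T1, X) differs from the Nash profile (T3, Y).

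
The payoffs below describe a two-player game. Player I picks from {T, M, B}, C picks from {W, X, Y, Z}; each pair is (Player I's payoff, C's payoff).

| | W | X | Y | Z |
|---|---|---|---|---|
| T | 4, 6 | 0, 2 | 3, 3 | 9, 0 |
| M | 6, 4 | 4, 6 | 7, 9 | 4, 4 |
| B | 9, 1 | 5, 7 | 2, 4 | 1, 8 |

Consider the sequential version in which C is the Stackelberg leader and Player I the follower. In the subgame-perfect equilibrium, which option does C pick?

Solve by backward induction (C leads).
- W → Player I plays B (best of 4, 6, 9); C gets 1.
- X → Player I plays B (best of 0, 4, 5); C gets 7.
- Y → Player I plays M (best of 3, 7, 2); C gets 9.
- Z → Player I plays T (best of 9, 4, 1); C gets 0.
Maximizing over 1, 7, 9, 0, C chooses Y. Subgame-perfect outcome: (M, Y) with payoffs (7, 9).

Y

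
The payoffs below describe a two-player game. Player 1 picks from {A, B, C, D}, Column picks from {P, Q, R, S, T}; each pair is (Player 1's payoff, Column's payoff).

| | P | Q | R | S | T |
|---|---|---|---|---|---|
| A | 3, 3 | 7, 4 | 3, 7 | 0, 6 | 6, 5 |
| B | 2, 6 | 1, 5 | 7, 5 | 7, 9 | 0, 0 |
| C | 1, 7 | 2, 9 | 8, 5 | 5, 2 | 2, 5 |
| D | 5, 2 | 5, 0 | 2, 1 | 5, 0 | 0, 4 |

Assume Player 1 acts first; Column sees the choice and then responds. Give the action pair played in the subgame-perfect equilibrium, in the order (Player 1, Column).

(B, S)

Solve by backward induction (Player 1 leads).
- A → Column plays R (best of 3, 4, 7, 6, 5); Player 1 gets 3.
- B → Column plays S (best of 6, 5, 5, 9, 0); Player 1 gets 7.
- C → Column plays Q (best of 7, 9, 5, 2, 5); Player 1 gets 2.
- D → Column plays T (best of 2, 0, 1, 0, 4); Player 1 gets 0.
Maximizing over 3, 7, 2, 0, Player 1 chooses B. Subgame-perfect outcome: (B, S) with payoffs (7, 9).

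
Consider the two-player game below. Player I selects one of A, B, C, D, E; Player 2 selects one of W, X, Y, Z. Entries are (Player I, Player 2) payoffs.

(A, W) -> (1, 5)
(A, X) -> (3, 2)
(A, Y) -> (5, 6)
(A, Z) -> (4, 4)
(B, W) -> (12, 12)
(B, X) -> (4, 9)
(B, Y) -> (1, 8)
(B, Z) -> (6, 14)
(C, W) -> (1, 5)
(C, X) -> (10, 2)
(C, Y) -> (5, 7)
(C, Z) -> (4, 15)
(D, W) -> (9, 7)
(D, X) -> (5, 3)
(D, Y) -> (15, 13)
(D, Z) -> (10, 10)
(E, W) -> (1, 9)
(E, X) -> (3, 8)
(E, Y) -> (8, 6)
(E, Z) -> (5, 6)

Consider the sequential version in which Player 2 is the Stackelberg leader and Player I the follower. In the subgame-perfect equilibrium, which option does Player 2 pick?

Y

Work backward from Player I's decision.
- W → Player I plays B (best of 1, 12, 1, 9, 1); Player 2 gets 12.
- X → Player I plays C (best of 3, 4, 10, 5, 3); Player 2 gets 2.
- Y → Player I plays D (best of 5, 1, 5, 15, 8); Player 2 gets 13.
- Z → Player I plays D (best of 4, 6, 4, 10, 5); Player 2 gets 10.
Among 12, 2, 13, 10, the best is 13 at Y. Subgame-perfect outcome: (D, Y) with payoffs (15, 13).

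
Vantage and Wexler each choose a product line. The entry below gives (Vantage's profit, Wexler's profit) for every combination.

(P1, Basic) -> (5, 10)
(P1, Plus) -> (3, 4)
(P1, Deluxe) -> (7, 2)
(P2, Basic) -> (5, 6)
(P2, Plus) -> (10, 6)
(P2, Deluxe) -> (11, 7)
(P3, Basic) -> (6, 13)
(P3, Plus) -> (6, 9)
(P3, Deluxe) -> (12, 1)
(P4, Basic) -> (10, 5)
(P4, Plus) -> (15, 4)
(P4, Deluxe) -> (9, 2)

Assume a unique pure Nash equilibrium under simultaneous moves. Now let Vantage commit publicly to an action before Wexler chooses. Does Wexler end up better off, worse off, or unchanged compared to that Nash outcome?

better off

Backward induction with Vantage moving first.
- P1: Wexler compares 10, 4, 2 and picks Basic; Vantage would get 5.
- P2: Wexler compares 6, 6, 7 and picks Deluxe; Vantage would get 11.
- P3: Wexler compares 13, 9, 1 and picks Basic; Vantage would get 6.
- P4: Wexler compares 5, 4, 2 and picks Basic; Vantage would get 10.
Among 5, 11, 6, 10, the best is 11 at P2. Subgame-perfect outcome: (P2, Deluxe) with payoffs (11, 7).
For the simultaneous game, intersect best replies.
Vantage's best replies: Basic→P4; Plus→P4; Deluxe→P3.
Wexler's best replies: P1→Basic; P2→Deluxe; P3→Basic; P4→Basic.
Only (P4, Basic) has each player best-responding; Nash payoffs (10, 5).
Wexler earns 7 sequentially versus 5 at the Nash outcome: better off.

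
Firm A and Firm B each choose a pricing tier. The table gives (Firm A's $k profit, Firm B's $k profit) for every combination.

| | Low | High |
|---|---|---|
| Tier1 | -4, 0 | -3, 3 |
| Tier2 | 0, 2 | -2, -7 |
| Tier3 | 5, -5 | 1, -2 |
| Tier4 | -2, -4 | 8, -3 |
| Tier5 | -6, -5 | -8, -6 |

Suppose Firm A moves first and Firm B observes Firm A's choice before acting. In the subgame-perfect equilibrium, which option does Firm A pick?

Tier4

Backward induction with Firm A moving first.
- Tier1: Firm B compares 0, 3 and picks High; Firm A would get -3.
- Tier2: Firm B compares 2, -7 and picks Low; Firm A would get 0.
- Tier3: Firm B compares -5, -2 and picks High; Firm A would get 1.
- Tier4: Firm B compares -4, -3 and picks High; Firm A would get 8.
- Tier5: Firm B compares -5, -6 and picks Low; Firm A would get -6.
Among -3, 0, 1, 8, -6, the best is 8 at Tier4. Subgame-perfect outcome: (Tier4, High) with payoffs (8, -3).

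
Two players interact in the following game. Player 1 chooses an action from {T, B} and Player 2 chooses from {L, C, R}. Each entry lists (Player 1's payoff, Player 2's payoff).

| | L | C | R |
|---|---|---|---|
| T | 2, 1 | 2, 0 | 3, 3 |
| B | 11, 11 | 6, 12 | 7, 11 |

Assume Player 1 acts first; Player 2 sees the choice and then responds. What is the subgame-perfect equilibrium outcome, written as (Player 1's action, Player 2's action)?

Solve by backward induction (Player 1 leads).
- T → Player 2 plays R (best of 1, 0, 3); Player 1 gets 3.
- B → Player 2 plays C (best of 11, 12, 11); Player 1 gets 6.
Player 1's induced payoffs are 3, 6, so Player 1 commits to B. Subgame-perfect outcome: (B, C) with payoffs (6, 12).

(B, C)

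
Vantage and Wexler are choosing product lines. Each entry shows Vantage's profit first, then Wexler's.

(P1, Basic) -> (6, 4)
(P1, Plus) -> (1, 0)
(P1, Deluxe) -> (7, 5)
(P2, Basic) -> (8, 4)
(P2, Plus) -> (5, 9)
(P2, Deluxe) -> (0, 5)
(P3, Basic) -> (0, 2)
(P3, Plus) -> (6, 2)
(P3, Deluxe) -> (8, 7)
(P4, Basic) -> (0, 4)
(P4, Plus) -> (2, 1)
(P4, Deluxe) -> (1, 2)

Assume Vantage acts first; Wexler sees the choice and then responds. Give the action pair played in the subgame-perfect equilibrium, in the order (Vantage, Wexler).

(P3, Deluxe)

Backward induction with Vantage moving first.
- P1 → Wexler plays Deluxe (best of 4, 0, 5); Vantage gets 7.
- P2 → Wexler plays Plus (best of 4, 9, 5); Vantage gets 5.
- P3 → Wexler plays Deluxe (best of 2, 2, 7); Vantage gets 8.
- P4 → Wexler plays Basic (best of 4, 1, 2); Vantage gets 0.
Maximizing over 7, 5, 8, 0, Vantage chooses P3. Subgame-perfect outcome: (P3, Deluxe) with payoffs (8, 7).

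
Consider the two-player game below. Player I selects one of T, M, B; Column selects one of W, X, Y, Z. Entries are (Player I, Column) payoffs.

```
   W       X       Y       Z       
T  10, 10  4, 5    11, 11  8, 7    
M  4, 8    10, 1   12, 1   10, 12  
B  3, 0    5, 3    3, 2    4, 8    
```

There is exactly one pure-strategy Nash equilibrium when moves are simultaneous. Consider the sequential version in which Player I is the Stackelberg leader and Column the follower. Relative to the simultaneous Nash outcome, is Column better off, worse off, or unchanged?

worse off

Backward induction with Player I moving first.
- T: BR = Y, leader payoff 11.
- M: BR = Z, leader payoff 10.
- B: BR = Z, leader payoff 4.
Player I's induced payoffs are 11, 10, 4, so Player I commits to T. Subgame-perfect outcome: (T, Y) with payoffs (11, 11).
For the simultaneous game, intersect best replies.
Player I's best replies: W→T; X→M; Y→M; Z→M.
Column's best replies: T→Y; M→Z; B→Z.
Only (M, Z) has each player best-responding; Nash payoffs (10, 12).
Column earns 11 sequentially versus 12 at the Nash outcome: worse off.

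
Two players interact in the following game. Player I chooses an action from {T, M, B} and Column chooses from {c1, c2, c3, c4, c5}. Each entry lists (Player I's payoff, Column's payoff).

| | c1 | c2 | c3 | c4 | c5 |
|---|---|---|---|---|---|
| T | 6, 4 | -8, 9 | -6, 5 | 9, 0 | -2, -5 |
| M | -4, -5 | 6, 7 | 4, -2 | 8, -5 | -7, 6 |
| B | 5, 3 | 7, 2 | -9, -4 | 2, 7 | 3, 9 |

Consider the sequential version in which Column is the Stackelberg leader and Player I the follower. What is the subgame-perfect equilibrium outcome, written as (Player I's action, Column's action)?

(B, c5)

Work backward from Player I's decision.
- c1 → Player I plays T (best of 6, -4, 5); Column gets 4.
- c2 → Player I plays B (best of -8, 6, 7); Column gets 2.
- c3 → Player I plays M (best of -6, 4, -9); Column gets -2.
- c4 → Player I plays T (best of 9, 8, 2); Column gets 0.
- c5 → Player I plays B (best of -2, -7, 3); Column gets 9.
Column's induced payoffs are 4, 2, -2, 0, 9, so Column commits to c5. Subgame-perfect outcome: (B, c5) with payoffs (3, 9).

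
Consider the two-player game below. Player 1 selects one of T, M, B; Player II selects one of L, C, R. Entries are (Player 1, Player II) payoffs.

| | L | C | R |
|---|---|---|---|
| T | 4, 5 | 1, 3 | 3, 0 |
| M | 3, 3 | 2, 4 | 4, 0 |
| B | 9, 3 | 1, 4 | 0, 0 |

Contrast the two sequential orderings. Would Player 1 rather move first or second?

first

If Player 1 leads: Player II's best replies are T→L, M→C, B→C; Player 1's induced payoffs 4, 2, 1; outcome (T, L), payoffs (4, 5).
If Player II leads: Player 1's best replies are L→B, C→M, R→M; Player II's induced payoffs 3, 4, 0; outcome (M, C), payoffs (2, 4).
Player 1 gets 4 moving first and 2 moving second, so Player 1 prefers to move first.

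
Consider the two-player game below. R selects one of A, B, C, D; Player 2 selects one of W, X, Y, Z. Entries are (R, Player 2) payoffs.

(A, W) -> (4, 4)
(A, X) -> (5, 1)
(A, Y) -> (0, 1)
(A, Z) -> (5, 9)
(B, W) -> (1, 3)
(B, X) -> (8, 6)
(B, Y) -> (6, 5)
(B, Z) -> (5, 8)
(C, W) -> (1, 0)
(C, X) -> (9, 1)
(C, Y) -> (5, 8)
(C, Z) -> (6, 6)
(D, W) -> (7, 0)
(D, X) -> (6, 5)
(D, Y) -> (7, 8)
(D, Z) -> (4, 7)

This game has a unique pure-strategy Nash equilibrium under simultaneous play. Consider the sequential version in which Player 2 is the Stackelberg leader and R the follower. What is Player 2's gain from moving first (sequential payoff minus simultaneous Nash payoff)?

Work backward from R's decision.
- W: R compares 4, 1, 1, 7 and picks D; Player 2 would get 0.
- X: R compares 5, 8, 9, 6 and picks C; Player 2 would get 1.
- Y: R compares 0, 6, 5, 7 and picks D; Player 2 would get 8.
- Z: R compares 5, 5, 6, 4 and picks C; Player 2 would get 6.
Among 0, 1, 8, 6, the best is 8 at Y. Subgame-perfect outcome: (D, Y) with payoffs (7, 8).
Under simultaneous play:
R's best replies: W→D; X→C; Y→D; Z→C.
Player 2's best replies: A→Z; B→Z; C→Y; D→Y.
Only (D, Y) has each player best-responding; Nash payoffs (7, 8).
Player 2's commitment gain: 8 − 8 = 0.

0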